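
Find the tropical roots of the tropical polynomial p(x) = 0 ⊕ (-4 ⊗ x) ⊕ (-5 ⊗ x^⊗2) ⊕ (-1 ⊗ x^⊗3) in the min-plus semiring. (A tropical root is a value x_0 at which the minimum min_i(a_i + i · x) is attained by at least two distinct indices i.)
Roots: {-4, 1, 4}

Each tropical root is a break point of the lower envelope of the lines y = a_i + i · x (there are 4 lines, with slopes 0, 1, ..., 3). Only the lines that attain the minimum somewhere contribute to roots; other lines are dominated. Here the surviving (envelope) indices are i = 3, i = 2, i = 1, i = 0.
Intersections between consecutive envelope lines give the roots: for adjacent envelope indices i < j the intersection is x = (a_i − a_j) / (j − i). Reading off the sorted break points: {-4, 1, 4}.
Verification: at each break x_0, at least two indices attain the minimum of min_i(a_i + i · x_0).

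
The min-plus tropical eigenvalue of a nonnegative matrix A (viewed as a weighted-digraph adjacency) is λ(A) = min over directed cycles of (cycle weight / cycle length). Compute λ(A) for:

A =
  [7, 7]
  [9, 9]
λ(A) = 7

Enumerate directed cycles and compute their means (weight / length). Sample:
  cycle 0 → 0: weight = 7, length = 1, mean = 7/1 ≈ 7.000
  cycle 1 → 1: weight = 9, length = 1, mean = 9/1 ≈ 9.000
  cycle 0 → 1 → 0: weight = 16, length = 2, mean = 16/2 ≈ 8.000
  cycle 1 → 0 → 1: weight = 16, length = 2, mean = 16/2 ≈ 8.000
Minimum mean = 7.000, attained e.g. along the cycle 0 → 0 with weight 7 and length 1. So λ(A) = 7/1 = 7.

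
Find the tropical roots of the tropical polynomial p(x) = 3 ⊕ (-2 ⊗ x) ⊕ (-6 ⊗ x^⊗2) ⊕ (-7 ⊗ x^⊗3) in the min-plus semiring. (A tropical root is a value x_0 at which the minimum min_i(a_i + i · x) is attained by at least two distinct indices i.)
Roots: {1, 4, 5}

Each tropical root is a break point of the lower envelope of the lines y = a_i + i · x (there are 4 lines, with slopes 0, 1, ..., 3). Only the lines that attain the minimum somewhere contribute to roots; other lines are dominated. Here the surviving (envelope) indices are i = 3, i = 2, i = 1, i = 0.
Intersections between consecutive envelope lines give the roots: for adjacent envelope indices i < j the intersection is x = (a_i − a_j) / (j − i). Reading off the sorted break points: {1, 4, 5}.
Verification: at each break x_0, at least two indices attain the minimum of min_i(a_i + i · x_0).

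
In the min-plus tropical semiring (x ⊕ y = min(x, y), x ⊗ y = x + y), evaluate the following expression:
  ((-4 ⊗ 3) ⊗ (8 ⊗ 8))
((-4 ⊗ 3) ⊗ (8 ⊗ 8)) = 15

Expand innermost to outermost. Recall ⊕ takes the minimum of its arguments and ⊗ takes their sum. Working out the expression ((-4 ⊗ 3) ⊗ (8 ⊗ 8)) gives 15.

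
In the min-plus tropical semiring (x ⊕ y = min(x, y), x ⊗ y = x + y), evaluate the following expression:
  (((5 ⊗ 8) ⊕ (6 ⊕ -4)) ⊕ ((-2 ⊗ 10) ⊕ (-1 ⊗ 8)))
(((5 ⊗ 8) ⊕ (6 ⊕ -4)) ⊕ ((-2 ⊗ 10) ⊕ (-1 ⊗ 8))) = -4

Expand innermost to outermost. Recall ⊕ takes the minimum of its arguments and ⊗ takes their sum. Working out the expression (((5 ⊗ 8) ⊕ (6 ⊕ -4)) ⊕ ((-2 ⊗ 10) ⊕ (-1 ⊗ 8))) gives -4.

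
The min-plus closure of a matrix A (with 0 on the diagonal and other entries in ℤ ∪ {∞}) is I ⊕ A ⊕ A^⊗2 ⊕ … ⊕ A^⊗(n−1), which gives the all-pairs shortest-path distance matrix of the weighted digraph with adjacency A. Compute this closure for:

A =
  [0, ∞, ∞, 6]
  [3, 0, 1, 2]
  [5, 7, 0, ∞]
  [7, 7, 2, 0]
Closure =
  [0, 13, 8, 6]
  [3, 0, 1, 2]
  [5, 7, 0, 9]
  [7, 7, 2, 0]

This is the Floyd-Warshall all-pairs shortest-path computation. For each intermediate vertex k = 0, 1, …, 3, update dist[i][j] ← min(dist[i][j], dist[i][k] + dist[k][j]). The final matrix gives, for each (i, j), the minimum total weight of any directed path from i to j (possibly empty when i = j).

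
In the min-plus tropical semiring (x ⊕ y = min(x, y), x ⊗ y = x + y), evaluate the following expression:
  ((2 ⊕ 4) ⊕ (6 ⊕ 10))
((2 ⊕ 4) ⊕ (6 ⊕ 10)) = 2

Expand innermost to outermost. Recall ⊕ takes the minimum of its arguments and ⊗ takes their sum. Working out the expression ((2 ⊕ 4) ⊕ (6 ⊕ 10)) gives 2.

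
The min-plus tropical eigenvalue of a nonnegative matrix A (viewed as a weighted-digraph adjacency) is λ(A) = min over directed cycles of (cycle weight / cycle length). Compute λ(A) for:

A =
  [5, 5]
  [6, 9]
λ(A) = 5

Enumerate directed cycles and compute their means (weight / length). Sample:
  cycle 0 → 0: weight = 5, length = 1, mean = 5/1 ≈ 5.000
  cycle 1 → 1: weight = 9, length = 1, mean = 9/1 ≈ 9.000
  cycle 0 → 1 → 0: weight = 11, length = 2, mean = 11/2 ≈ 5.500
  cycle 1 → 0 → 1: weight = 11, length = 2, mean = 11/2 ≈ 5.500
Minimum mean = 5.000, attained e.g. along the cycle 0 → 0 with weight 5 and length 1. So λ(A) = 5/1 = 5.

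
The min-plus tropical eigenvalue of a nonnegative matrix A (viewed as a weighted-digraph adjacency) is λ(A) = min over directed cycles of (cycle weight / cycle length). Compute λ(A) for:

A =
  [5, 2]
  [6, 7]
λ(A) = 4

Enumerate directed cycles and compute their means (weight / length). Sample:
  cycle 0 → 0: weight = 5, length = 1, mean = 5/1 ≈ 5.000
  cycle 1 → 1: weight = 7, length = 1, mean = 7/1 ≈ 7.000
  cycle 0 → 1 → 0: weight = 8, length = 2, mean = 8/2 ≈ 4.000
  cycle 1 → 0 → 1: weight = 8, length = 2, mean = 8/2 ≈ 4.000
Minimum mean = 4.000, attained e.g. along the cycle 0 → 1 → 0 with weight 8 and length 2. So λ(A) = 8/2 = 4.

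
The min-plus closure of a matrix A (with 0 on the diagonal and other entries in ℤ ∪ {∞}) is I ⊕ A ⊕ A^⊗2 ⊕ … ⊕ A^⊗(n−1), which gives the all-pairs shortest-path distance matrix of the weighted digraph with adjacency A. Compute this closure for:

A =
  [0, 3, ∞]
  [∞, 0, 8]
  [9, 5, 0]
Closure =
  [0, 3, 11]
  [17, 0, 8]
  [9, 5, 0]

This is the Floyd-Warshall all-pairs shortest-path computation. For each intermediate vertex k = 0, 1, …, 2, update dist[i][j] ← min(dist[i][j], dist[i][k] + dist[k][j]). The final matrix gives, for each (i, j), the minimum total weight of any directed path from i to j (possibly empty when i = j).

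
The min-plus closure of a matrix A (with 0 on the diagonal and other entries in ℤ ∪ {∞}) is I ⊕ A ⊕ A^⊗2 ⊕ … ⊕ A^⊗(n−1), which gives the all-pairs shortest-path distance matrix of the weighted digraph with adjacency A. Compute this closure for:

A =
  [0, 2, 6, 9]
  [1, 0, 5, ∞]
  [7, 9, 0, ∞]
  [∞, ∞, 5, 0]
Closure =
  [0, 2, 6, 9]
  [1, 0, 5, 10]
  [7, 9, 0, 16]
  [12, 14, 5, 0]

This is the Floyd-Warshall all-pairs shortest-path computation. For each intermediate vertex k = 0, 1, …, 3, update dist[i][j] ← min(dist[i][j], dist[i][k] + dist[k][j]). The final matrix gives, for each (i, j), the minimum total weight of any directed path from i to j (possibly empty when i = j).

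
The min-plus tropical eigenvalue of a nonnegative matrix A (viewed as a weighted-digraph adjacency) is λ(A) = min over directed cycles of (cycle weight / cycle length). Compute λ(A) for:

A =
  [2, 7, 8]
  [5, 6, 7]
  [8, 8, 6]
λ(A) = 2

Enumerate directed cycles and compute their means (weight / length). Sample:
  cycle 0 → 0: weight = 2, length = 1, mean = 2/1 ≈ 2.000
  cycle 1 → 1: weight = 6, length = 1, mean = 6/1 ≈ 6.000
  cycle 2 → 2: weight = 6, length = 1, mean = 6/1 ≈ 6.000
  cycle 0 → 1 → 0: weight = 12, length = 2, mean = 12/2 ≈ 6.000
  cycle 0 → 2 → 0: weight = 16, length = 2, mean = 16/2 ≈ 8.000
  cycle 1 → 0 → 1: weight = 12, length = 2, mean = 12/2 ≈ 6.000
Minimum mean = 2.000, attained e.g. along the cycle 0 → 0 with weight 2 and length 1. So λ(A) = 2/1 = 2.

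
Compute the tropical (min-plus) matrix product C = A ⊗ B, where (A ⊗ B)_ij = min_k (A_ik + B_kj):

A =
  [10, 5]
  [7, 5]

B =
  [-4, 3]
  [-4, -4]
A ⊗ B =
  [1, 1]
  [1, 1]

Apply the min-plus product entry-by-entry:
  C[0][0] = min over k of (A[0][0] + B[0][0] = 10 + -4 = 6, A[0][1] + B[1][0] = 5 + -4 = 1) = 1 (attained at k = 1)
  C[0][1] = min over k of (A[0][0] + B[0][1] = 10 + 3 = 13, A[0][1] + B[1][1] = 5 + -4 = 1) = 1 (attained at k = 1)
  C[1][0] = min over k of (A[1][0] + B[0][0] = 7 + -4 = 3, A[1][1] + B[1][0] = 5 + -4 = 1) = 1 (attained at k = 1)
  C[1][1] = min over k of (A[1][0] + B[0][1] = 7 + 3 = 10, A[1][1] + B[1][1] = 5 + -4 = 1) = 1 (attained at k = 1)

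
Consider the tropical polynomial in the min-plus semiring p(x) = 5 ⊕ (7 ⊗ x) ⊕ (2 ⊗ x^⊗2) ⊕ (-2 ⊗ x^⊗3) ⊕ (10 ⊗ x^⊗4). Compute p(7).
p(7) = 5

A tropical monomial a ⊗ x^⊗i evaluates to a + i · x. Evaluating each term at x = 7:
  Term 0 contributes 5 + 0 · 7 = 5
  Term 1 contributes 7 + 1 · 7 = 14
  Term 2 contributes 2 + 2 · 7 = 16
  Term 3 contributes -2 + 3 · 7 = 19
  Term 4 contributes 10 + 4 · 7 = 38
p(7) = ⊕ of these = min[5, 14, 16, 19, 38] = 5.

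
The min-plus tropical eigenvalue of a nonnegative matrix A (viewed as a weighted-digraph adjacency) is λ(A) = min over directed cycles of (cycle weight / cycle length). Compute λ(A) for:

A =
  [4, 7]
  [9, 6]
λ(A) = 4

Enumerate directed cycles and compute their means (weight / length). Sample:
  cycle 0 → 0: weight = 4, length = 1, mean = 4/1 ≈ 4.000
  cycle 1 → 1: weight = 6, length = 1, mean = 6/1 ≈ 6.000
  cycle 0 → 1 → 0: weight = 16, length = 2, mean = 16/2 ≈ 8.000
  cycle 1 → 0 → 1: weight = 16, length = 2, mean = 16/2 ≈ 8.000
Minimum mean = 4.000, attained e.g. along the cycle 0 → 0 with weight 4 and length 1. So λ(A) = 4/1 = 4.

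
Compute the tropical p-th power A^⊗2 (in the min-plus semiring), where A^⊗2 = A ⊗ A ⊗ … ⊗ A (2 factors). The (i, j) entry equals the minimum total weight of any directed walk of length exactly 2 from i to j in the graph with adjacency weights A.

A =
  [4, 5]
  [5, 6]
A^⊗2 =
  [8, 9]
  [9, 10]

Each entry (A^⊗2)_ij equals the minimum over all length-2 walks i = v_0 → v_1 → … → v_2 = j of Σ_t A[v_t][v_{t+1}]. For example, for (i, j) = (0, 1) we minimise over 2 possible intermediate vertex sequences; the minimum is 9, attained along the walk 0 → 0 → 1.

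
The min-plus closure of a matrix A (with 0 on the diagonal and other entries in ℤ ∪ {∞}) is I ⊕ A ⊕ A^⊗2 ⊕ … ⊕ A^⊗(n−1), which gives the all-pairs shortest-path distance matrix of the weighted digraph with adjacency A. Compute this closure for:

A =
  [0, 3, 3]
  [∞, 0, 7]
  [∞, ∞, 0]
Closure =
  [0, 3, 3]
  [∞, 0, 7]
  [∞, ∞, 0]

This is the Floyd-Warshall all-pairs shortest-path computation. For each intermediate vertex k = 0, 1, …, 2, update dist[i][j] ← min(dist[i][j], dist[i][k] + dist[k][j]). The final matrix gives, for each (i, j), the minimum total weight of any directed path from i to j (possibly empty when i = j).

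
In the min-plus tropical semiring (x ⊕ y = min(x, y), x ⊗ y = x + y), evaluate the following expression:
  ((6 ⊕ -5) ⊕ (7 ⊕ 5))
((6 ⊕ -5) ⊕ (7 ⊕ 5)) = -5

Expand innermost to outermost. Recall ⊕ takes the minimum of its arguments and ⊗ takes their sum. Working out the expression ((6 ⊕ -5) ⊕ (7 ⊕ 5)) gives -5.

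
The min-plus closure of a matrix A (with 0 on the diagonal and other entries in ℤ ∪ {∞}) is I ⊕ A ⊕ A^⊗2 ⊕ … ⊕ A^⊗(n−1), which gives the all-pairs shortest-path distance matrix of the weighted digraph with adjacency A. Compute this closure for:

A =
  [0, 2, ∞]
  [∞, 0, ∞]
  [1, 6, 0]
Closure =
  [0, 2, ∞]
  [∞, 0, ∞]
  [1, 3, 0]

This is the Floyd-Warshall all-pairs shortest-path computation. For each intermediate vertex k = 0, 1, …, 2, update dist[i][j] ← min(dist[i][j], dist[i][k] + dist[k][j]). The final matrix gives, for each (i, j), the minimum total weight of any directed path from i to j (possibly empty when i = j).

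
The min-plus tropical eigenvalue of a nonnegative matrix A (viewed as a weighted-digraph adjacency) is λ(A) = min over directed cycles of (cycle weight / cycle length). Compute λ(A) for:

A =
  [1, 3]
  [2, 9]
λ(A) = 1

Enumerate directed cycles and compute their means (weight / length). Sample:
  cycle 0 → 0: weight = 1, length = 1, mean = 1/1 ≈ 1.000
  cycle 1 → 1: weight = 9, length = 1, mean = 9/1 ≈ 9.000
  cycle 0 → 1 → 0: weight = 5, length = 2, mean = 5/2 ≈ 2.500
  cycle 1 → 0 → 1: weight = 5, length = 2, mean = 5/2 ≈ 2.500
Minimum mean = 1.000, attained e.g. along the cycle 0 → 0 with weight 1 and length 1. So λ(A) = 1/1 = 1.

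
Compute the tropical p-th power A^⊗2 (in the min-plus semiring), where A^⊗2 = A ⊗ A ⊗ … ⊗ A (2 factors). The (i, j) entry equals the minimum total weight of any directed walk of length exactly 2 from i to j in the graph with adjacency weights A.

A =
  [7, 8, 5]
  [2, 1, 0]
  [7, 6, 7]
A^⊗2 =
  [10, 9, 8]
  [3, 2, 1]
  [8, 7, 6]

Each entry (A^⊗2)_ij equals the minimum over all length-2 walks i = v_0 → v_1 → … → v_2 = j of Σ_t A[v_t][v_{t+1}]. For example, for (i, j) = (0, 2) we minimise over 3 possible intermediate vertex sequences; the minimum is 8, attained along the walk 0 → 1 → 2.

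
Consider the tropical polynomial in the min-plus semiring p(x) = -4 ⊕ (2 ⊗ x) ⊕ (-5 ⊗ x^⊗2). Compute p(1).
p(1) = -4

A tropical monomial a ⊗ x^⊗i evaluates to a + i · x. Evaluating each term at x = 1:
  Term 0 contributes -4 + 0 · 1 = -4
  Term 1 contributes 2 + 1 · 1 = 3
  Term 2 contributes -5 + 2 · 1 = -3
p(1) = ⊕ of these = min[-4, 3, -3] = -4.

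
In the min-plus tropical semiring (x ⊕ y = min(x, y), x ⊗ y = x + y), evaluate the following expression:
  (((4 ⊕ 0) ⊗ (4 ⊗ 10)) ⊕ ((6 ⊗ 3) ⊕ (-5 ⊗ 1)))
(((4 ⊕ 0) ⊗ (4 ⊗ 10)) ⊕ ((6 ⊗ 3) ⊕ (-5 ⊗ 1))) = -4

Expand innermost to outermost. Recall ⊕ takes the minimum of its arguments and ⊗ takes their sum. Working out the expression (((4 ⊕ 0) ⊗ (4 ⊗ 10)) ⊕ ((6 ⊗ 3) ⊕ (-5 ⊗ 1))) gives -4.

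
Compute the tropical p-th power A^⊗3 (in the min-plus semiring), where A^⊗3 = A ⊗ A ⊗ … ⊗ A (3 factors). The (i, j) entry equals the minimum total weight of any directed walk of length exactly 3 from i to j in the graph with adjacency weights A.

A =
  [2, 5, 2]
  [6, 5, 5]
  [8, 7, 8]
A^⊗3 =
  [6, 9, 6]
  [10, 13, 10]
  [12, 15, 12]

Each entry (A^⊗3)_ij equals the minimum over all length-3 walks i = v_0 → v_1 → … → v_3 = j of Σ_t A[v_t][v_{t+1}]. For example, for (i, j) = (0, 2) we minimise over 9 possible intermediate vertex sequences; the minimum is 6, attained along the walk 0 → 0 → 0 → 2.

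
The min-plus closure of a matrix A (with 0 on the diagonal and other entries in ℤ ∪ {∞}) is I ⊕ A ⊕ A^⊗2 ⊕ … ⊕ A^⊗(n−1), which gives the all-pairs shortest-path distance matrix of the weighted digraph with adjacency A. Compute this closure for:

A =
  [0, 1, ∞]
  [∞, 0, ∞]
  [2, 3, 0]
Closure =
  [0, 1, ∞]
  [∞, 0, ∞]
  [2, 3, 0]

This is the Floyd-Warshall all-pairs shortest-path computation. For each intermediate vertex k = 0, 1, …, 2, update dist[i][j] ← min(dist[i][j], dist[i][k] + dist[k][j]). The final matrix gives, for each (i, j), the minimum total weight of any directed path from i to j (possibly empty when i = j).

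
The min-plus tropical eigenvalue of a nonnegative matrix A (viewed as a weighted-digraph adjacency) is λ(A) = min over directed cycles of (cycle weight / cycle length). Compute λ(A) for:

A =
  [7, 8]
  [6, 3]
λ(A) = 3

Enumerate directed cycles and compute their means (weight / length). Sample:
  cycle 0 → 0: weight = 7, length = 1, mean = 7/1 ≈ 7.000
  cycle 1 → 1: weight = 3, length = 1, mean = 3/1 ≈ 3.000
  cycle 0 → 1 → 0: weight = 14, length = 2, mean = 14/2 ≈ 7.000
  cycle 1 → 0 → 1: weight = 14, length = 2, mean = 14/2 ≈ 7.000
Minimum mean = 3.000, attained e.g. along the cycle 1 → 1 with weight 3 and length 1. So λ(A) = 3/1 = 3.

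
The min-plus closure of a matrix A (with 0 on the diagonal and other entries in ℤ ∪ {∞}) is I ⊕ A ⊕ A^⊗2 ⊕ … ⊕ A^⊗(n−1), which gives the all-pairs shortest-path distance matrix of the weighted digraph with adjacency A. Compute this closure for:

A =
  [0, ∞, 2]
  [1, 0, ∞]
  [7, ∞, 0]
Closure =
  [0, ∞, 2]
  [1, 0, 3]
  [7, ∞, 0]

This is the Floyd-Warshall all-pairs shortest-path computation. For each intermediate vertex k = 0, 1, …, 2, update dist[i][j] ← min(dist[i][j], dist[i][k] + dist[k][j]). The final matrix gives, for each (i, j), the minimum total weight of any directed path from i to j (possibly empty when i = j).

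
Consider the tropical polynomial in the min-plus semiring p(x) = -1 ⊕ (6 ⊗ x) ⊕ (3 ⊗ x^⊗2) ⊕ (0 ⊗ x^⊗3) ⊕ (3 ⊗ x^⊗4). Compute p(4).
p(4) = -1

A tropical monomial a ⊗ x^⊗i evaluates to a + i · x. Evaluating each term at x = 4:
  Term 0 contributes -1 + 0 · 4 = -1
  Term 1 contributes 6 + 1 · 4 = 10
  Term 2 contributes 3 + 2 · 4 = 11
  Term 3 contributes 0 + 3 · 4 = 12
  Term 4 contributes 3 + 4 · 4 = 19
p(4) = ⊕ of these = min[-1, 10, 11, 12, 19] = -1.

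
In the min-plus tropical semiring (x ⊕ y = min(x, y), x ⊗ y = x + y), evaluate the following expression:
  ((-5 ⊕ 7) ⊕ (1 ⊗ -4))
((-5 ⊕ 7) ⊕ (1 ⊗ -4)) = -5

Expand innermost to outermost. Recall ⊕ takes the minimum of its arguments and ⊗ takes their sum. Working out the expression ((-5 ⊕ 7) ⊕ (1 ⊗ -4)) gives -5.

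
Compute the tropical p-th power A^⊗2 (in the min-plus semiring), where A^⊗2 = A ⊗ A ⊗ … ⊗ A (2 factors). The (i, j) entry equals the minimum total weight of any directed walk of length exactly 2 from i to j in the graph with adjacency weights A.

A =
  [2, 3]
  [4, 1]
A^⊗2 =
  [4, 4]
  [5, 2]

Each entry (A^⊗2)_ij equals the minimum over all length-2 walks i = v_0 → v_1 → … → v_2 = j of Σ_t A[v_t][v_{t+1}]. For example, for (i, j) = (0, 1) we minimise over 2 possible intermediate vertex sequences; the minimum is 4, attained along the walk 0 → 1 → 1.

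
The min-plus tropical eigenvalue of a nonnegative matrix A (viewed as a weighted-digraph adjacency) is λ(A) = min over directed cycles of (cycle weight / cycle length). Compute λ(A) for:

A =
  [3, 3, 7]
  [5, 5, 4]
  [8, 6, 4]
λ(A) = 3

Enumerate directed cycles and compute their means (weight / length). Sample:
  cycle 0 → 0: weight = 3, length = 1, mean = 3/1 ≈ 3.000
  cycle 1 → 1: weight = 5, length = 1, mean = 5/1 ≈ 5.000
  cycle 2 → 2: weight = 4, length = 1, mean = 4/1 ≈ 4.000
  cycle 0 → 1 → 0: weight = 8, length = 2, mean = 8/2 ≈ 4.000
  cycle 0 → 2 → 0: weight = 15, length = 2, mean = 15/2 ≈ 7.500
  cycle 1 → 0 → 1: weight = 8, length = 2, mean = 8/2 ≈ 4.000
Minimum mean = 3.000, attained e.g. along the cycle 0 → 0 with weight 3 and length 1. So λ(A) = 3/1 = 3.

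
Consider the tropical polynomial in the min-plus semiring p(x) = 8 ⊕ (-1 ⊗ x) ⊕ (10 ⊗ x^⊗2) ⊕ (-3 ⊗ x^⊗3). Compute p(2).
p(2) = 1

A tropical monomial a ⊗ x^⊗i evaluates to a + i · x. Evaluating each term at x = 2:
  Term 0 contributes 8 + 0 · 2 = 8
  Term 1 contributes -1 + 1 · 2 = 1
  Term 2 contributes 10 + 2 · 2 = 14
  Term 3 contributes -3 + 3 · 2 = 3
p(2) = ⊕ of these = min[8, 1, 14, 3] = 1.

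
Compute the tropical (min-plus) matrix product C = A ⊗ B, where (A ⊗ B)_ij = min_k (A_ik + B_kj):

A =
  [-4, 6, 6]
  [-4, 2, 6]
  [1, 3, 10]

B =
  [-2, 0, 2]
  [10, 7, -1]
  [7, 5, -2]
A ⊗ B =
  [-6, -4, -2]
  [-6, -4, -2]
  [-1, 1, 2]

Apply the min-plus product entry-by-entry:
  C[0][0] = min over k of (A[0][0] + B[0][0] = -4 + -2 = -6, A[0][1] + B[1][0] = 6 + 10 = 16, A[0][2] + B[2][0] = 6 + 7 = 13) = -6 (attained at k = 0)
  C[0][1] = min over k of (A[0][0] + B[0][1] = -4 + 0 = -4, A[0][1] + B[1][1] = 6 + 7 = 13, A[0][2] + B[2][1] = 6 + 5 = 11) = -4 (attained at k = 0)
  C[0][2] = min over k of (A[0][0] + B[0][2] = -4 + 2 = -2, A[0][1] + B[1][2] = 6 + -1 = 5, A[0][2] + B[2][2] = 6 + -2 = 4) = -2 (attained at k = 0)
  C[1][0] = min over k of (A[1][0] + B[0][0] = -4 + -2 = -6, A[1][1] + B[1][0] = 2 + 10 = 12, A[1][2] + B[2][0] = 6 + 7 = 13) = -6 (attained at k = 0)
  C[1][1] = min over k of (A[1][0] + B[0][1] = -4 + 0 = -4, A[1][1] + B[1][1] = 2 + 7 = 9, A[1][2] + B[2][1] = 6 + 5 = 11) = -4 (attained at k = 0)
  C[1][2] = min over k of (A[1][0] + B[0][2] = -4 + 2 = -2, A[1][1] + B[1][2] = 2 + -1 = 1, A[1][2] + B[2][2] = 6 + -2 = 4) = -2 (attained at k = 0)
  C[2][0] = min over k of (A[2][0] + B[0][0] = 1 + -2 = -1, A[2][1] + B[1][0] = 3 + 10 = 13, A[2][2] + B[2][0] = 10 + 7 = 17) = -1 (attained at k = 0)
  C[2][1] = min over k of (A[2][0] + B[0][1] = 1 + 0 = 1, A[2][1] + B[1][1] = 3 + 7 = 10, A[2][2] + B[2][1] = 10 + 5 = 15) = 1 (attained at k = 0)
  C[2][2] = min over k of (A[2][0] + B[0][2] = 1 + 2 = 3, A[2][1] + B[1][2] = 3 + -1 = 2, A[2][2] + B[2][2] = 10 + -2 = 8) = 2 (attained at k = 1)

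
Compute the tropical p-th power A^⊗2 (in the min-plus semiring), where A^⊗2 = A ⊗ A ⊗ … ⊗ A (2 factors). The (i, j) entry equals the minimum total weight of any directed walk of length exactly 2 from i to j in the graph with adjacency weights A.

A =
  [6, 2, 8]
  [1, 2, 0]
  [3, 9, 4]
A^⊗2 =
  [3, 4, 2]
  [3, 3, 2]
  [7, 5, 8]

Each entry (A^⊗2)_ij equals the minimum over all length-2 walks i = v_0 → v_1 → … → v_2 = j of Σ_t A[v_t][v_{t+1}]. For example, for (i, j) = (0, 2) we minimise over 3 possible intermediate vertex sequences; the minimum is 2, attained along the walk 0 → 1 → 2.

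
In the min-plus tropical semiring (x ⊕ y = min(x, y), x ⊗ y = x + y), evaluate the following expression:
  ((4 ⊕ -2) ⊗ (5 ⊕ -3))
((4 ⊕ -2) ⊗ (5 ⊕ -3)) = -5

Expand innermost to outermost. Recall ⊕ takes the minimum of its arguments and ⊗ takes their sum. Working out the expression ((4 ⊕ -2) ⊗ (5 ⊕ -3)) gives -5.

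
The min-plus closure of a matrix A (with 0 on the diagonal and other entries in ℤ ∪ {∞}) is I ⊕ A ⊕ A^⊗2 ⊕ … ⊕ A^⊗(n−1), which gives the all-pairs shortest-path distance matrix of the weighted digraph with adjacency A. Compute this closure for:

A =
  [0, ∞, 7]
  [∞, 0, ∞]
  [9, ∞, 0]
Closure =
  [0, ∞, 7]
  [∞, 0, ∞]
  [9, ∞, 0]

This is the Floyd-Warshall all-pairs shortest-path computation. For each intermediate vertex k = 0, 1, …, 2, update dist[i][j] ← min(dist[i][j], dist[i][k] + dist[k][j]). The final matrix gives, for each (i, j), the minimum total weight of any directed path from i to j (possibly empty when i = j).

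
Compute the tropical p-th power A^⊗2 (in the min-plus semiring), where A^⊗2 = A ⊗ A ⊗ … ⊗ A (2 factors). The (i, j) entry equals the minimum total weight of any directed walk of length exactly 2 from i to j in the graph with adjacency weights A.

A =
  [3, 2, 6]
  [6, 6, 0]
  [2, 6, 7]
A^⊗2 =
  [6, 5, 2]
  [2, 6, 6]
  [5, 4, 6]

Each entry (A^⊗2)_ij equals the minimum over all length-2 walks i = v_0 → v_1 → … → v_2 = j of Σ_t A[v_t][v_{t+1}]. For example, for (i, j) = (0, 2) we minimise over 3 possible intermediate vertex sequences; the minimum is 2, attained along the walk 0 → 1 → 2.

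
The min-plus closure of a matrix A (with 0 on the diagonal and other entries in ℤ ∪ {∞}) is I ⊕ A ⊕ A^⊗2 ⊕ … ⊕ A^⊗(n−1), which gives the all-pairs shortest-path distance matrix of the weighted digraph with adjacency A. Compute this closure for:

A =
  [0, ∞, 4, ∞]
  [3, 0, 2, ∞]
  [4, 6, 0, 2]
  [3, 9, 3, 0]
Closure =
  [0, 10, 4, 6]
  [3, 0, 2, 4]
  [4, 6, 0, 2]
  [3, 9, 3, 0]

This is the Floyd-Warshall all-pairs shortest-path computation. For each intermediate vertex k = 0, 1, …, 3, update dist[i][j] ← min(dist[i][j], dist[i][k] + dist[k][j]). The final matrix gives, for each (i, j), the minimum total weight of any directed path from i to j (possibly empty when i = j).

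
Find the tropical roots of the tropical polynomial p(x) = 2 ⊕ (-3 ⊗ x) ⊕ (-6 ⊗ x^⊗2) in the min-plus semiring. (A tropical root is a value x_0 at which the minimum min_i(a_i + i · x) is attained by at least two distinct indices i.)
Roots: {3, 5}

Each tropical root is a break point of the lower envelope of the lines y = a_i + i · x (there are 3 lines, with slopes 0, 1, ..., 2). Only the lines that attain the minimum somewhere contribute to roots; other lines are dominated. Here the surviving (envelope) indices are i = 2, i = 1, i = 0.
Intersections between consecutive envelope lines give the roots: for adjacent envelope indices i < j the intersection is x = (a_i − a_j) / (j − i). Reading off the sorted break points: {3, 5}.
Verification: at each break x_0, at least two indices attain the minimum of min_i(a_i + i · x_0).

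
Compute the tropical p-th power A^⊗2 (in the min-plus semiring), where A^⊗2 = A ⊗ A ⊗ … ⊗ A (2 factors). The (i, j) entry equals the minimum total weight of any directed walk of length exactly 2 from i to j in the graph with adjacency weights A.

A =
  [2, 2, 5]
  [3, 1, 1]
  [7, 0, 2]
A^⊗2 =
  [4, 3, 3]
  [4, 1, 2]
  [3, 1, 1]

Each entry (A^⊗2)_ij equals the minimum over all length-2 walks i = v_0 → v_1 → … → v_2 = j of Σ_t A[v_t][v_{t+1}]. For example, for (i, j) = (0, 2) we minimise over 3 possible intermediate vertex sequences; the minimum is 3, attained along the walk 0 → 1 → 2.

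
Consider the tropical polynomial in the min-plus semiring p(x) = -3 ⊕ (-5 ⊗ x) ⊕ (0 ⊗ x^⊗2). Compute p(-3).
p(-3) = -8

A tropical monomial a ⊗ x^⊗i evaluates to a + i · x. Evaluating each term at x = -3:
  Term 0 contributes -3 + 0 · -3 = -3
  Term 1 contributes -5 + 1 · -3 = -8
  Term 2 contributes 0 + 2 · -3 = -6
p(-3) = ⊕ of these = min[-3, -8, -6] = -8.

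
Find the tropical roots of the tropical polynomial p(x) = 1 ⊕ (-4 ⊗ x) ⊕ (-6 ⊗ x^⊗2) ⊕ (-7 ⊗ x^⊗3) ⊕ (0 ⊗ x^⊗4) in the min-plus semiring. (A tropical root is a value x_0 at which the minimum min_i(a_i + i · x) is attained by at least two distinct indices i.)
Roots: {-7, 1, 2, 5}

Each tropical root is a break point of the lower envelope of the lines y = a_i + i · x (there are 5 lines, with slopes 0, 1, ..., 4). Only the lines that attain the minimum somewhere contribute to roots; other lines are dominated. Here the surviving (envelope) indices are i = 4, i = 3, i = 2, i = 1, i = 0.
Intersections between consecutive envelope lines give the roots: for adjacent envelope indices i < j the intersection is x = (a_i − a_j) / (j − i). Reading off the sorted break points: {-7, 1, 2, 5}.
Verification: at each break x_0, at least two indices attain the minimum of min_i(a_i + i · x_0).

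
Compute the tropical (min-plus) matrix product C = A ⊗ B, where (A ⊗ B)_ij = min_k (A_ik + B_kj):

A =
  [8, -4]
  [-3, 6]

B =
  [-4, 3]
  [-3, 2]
A ⊗ B =
  [-7, -2]
  [-7, 0]

Apply the min-plus product entry-by-entry:
  C[0][0] = min over k of (A[0][0] + B[0][0] = 8 + -4 = 4, A[0][1] + B[1][0] = -4 + -3 = -7) = -7 (attained at k = 1)
  C[0][1] = min over k of (A[0][0] + B[0][1] = 8 + 3 = 11, A[0][1] + B[1][1] = -4 + 2 = -2) = -2 (attained at k = 1)
  C[1][0] = min over k of (A[1][0] + B[0][0] = -3 + -4 = -7, A[1][1] + B[1][0] = 6 + -3 = 3) = -7 (attained at k = 0)
  C[1][1] = min over k of (A[1][0] + B[0][1] = -3 + 3 = 0, A[1][1] + B[1][1] = 6 + 2 = 8) = 0 (attained at k = 0)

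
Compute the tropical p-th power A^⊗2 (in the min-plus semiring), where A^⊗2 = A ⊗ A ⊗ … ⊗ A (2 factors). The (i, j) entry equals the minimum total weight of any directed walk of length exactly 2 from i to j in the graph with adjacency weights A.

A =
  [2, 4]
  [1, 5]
A^⊗2 =
  [4, 6]
  [3, 5]

Each entry (A^⊗2)_ij equals the minimum over all length-2 walks i = v_0 → v_1 → … → v_2 = j of Σ_t A[v_t][v_{t+1}]. For example, for (i, j) = (0, 1) we minimise over 2 possible intermediate vertex sequences; the minimum is 6, attained along the walk 0 → 0 → 1.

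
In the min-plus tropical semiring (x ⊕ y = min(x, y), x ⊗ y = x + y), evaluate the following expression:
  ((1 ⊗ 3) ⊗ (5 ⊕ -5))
((1 ⊗ 3) ⊗ (5 ⊕ -5)) = -1

Expand innermost to outermost. Recall ⊕ takes the minimum of its arguments and ⊗ takes their sum. Working out the expression ((1 ⊗ 3) ⊗ (5 ⊕ -5)) gives -1.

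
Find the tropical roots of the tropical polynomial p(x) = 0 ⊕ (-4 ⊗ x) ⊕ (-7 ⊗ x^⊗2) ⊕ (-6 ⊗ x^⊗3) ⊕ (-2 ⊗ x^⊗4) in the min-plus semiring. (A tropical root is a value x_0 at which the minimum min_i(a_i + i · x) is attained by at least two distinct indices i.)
Roots: {-4, -1, 3, 4}

Each tropical root is a break point of the lower envelope of the lines y = a_i + i · x (there are 5 lines, with slopes 0, 1, ..., 4). Only the lines that attain the minimum somewhere contribute to roots; other lines are dominated. Here the surviving (envelope) indices are i = 4, i = 3, i = 2, i = 1, i = 0.
Intersections between consecutive envelope lines give the roots: for adjacent envelope indices i < j the intersection is x = (a_i − a_j) / (j − i). Reading off the sorted break points: {-4, -1, 3, 4}.
Verification: at each break x_0, at least two indices attain the minimum of min_i(a_i + i · x_0).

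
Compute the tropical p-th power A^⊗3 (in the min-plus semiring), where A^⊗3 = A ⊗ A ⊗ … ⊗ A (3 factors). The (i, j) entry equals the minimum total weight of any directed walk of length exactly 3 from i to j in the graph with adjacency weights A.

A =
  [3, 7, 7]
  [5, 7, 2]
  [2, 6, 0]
A^⊗3 =
  [9, 13, 7]
  [4, 8, 2]
  [2, 6, 0]

Each entry (A^⊗3)_ij equals the minimum over all length-3 walks i = v_0 → v_1 → … → v_3 = j of Σ_t A[v_t][v_{t+1}]. For example, for (i, j) = (0, 2) we minimise over 9 possible intermediate vertex sequences; the minimum is 7, attained along the walk 0 → 2 → 2 → 2.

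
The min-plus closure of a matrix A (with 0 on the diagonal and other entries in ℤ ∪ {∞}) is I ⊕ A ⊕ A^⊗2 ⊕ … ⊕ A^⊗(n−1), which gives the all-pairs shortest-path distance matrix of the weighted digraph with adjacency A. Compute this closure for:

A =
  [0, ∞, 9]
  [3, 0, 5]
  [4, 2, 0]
Closure =
  [0, 11, 9]
  [3, 0, 5]
  [4, 2, 0]

This is the Floyd-Warshall all-pairs shortest-path computation. For each intermediate vertex k = 0, 1, …, 2, update dist[i][j] ← min(dist[i][j], dist[i][k] + dist[k][j]). The final matrix gives, for each (i, j), the minimum total weight of any directed path from i to j (possibly empty when i = j).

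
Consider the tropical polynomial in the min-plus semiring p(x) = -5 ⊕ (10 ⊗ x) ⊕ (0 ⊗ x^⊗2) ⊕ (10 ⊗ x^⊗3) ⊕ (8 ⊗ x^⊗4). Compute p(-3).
p(-3) = -6

A tropical monomial a ⊗ x^⊗i evaluates to a + i · x. Evaluating each term at x = -3:
  Term 0 contributes -5 + 0 · -3 = -5
  Term 1 contributes 10 + 1 · -3 = 7
  Term 2 contributes 0 + 2 · -3 = -6
  Term 3 contributes 10 + 3 · -3 = 1
  Term 4 contributes 8 + 4 · -3 = -4
p(-3) = ⊕ of these = min[-5, 7, -6, 1, -4] = -6.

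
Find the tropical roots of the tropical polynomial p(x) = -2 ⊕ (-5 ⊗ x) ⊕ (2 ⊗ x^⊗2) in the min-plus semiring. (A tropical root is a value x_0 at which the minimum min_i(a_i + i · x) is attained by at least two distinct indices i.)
Roots: {-7, 3}

Each tropical root is a break point of the lower envelope of the lines y = a_i + i · x (there are 3 lines, with slopes 0, 1, ..., 2). Only the lines that attain the minimum somewhere contribute to roots; other lines are dominated. Here the surviving (envelope) indices are i = 2, i = 1, i = 0.
Intersections between consecutive envelope lines give the roots: for adjacent envelope indices i < j the intersection is x = (a_i − a_j) / (j − i). Reading off the sorted break points: {-7, 3}.
Verification: at each break x_0, at least two indices attain the minimum of min_i(a_i + i · x_0).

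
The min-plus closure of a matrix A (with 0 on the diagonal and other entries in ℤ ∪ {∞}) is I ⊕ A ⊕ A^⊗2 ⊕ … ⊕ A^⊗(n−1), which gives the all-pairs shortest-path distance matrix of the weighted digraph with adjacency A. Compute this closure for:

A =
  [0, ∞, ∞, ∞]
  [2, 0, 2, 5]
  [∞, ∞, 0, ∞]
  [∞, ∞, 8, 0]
Closure =
  [0, ∞, ∞, ∞]
  [2, 0, 2, 5]
  [∞, ∞, 0, ∞]
  [∞, ∞, 8, 0]

This is the Floyd-Warshall all-pairs shortest-path computation. For each intermediate vertex k = 0, 1, …, 3, update dist[i][j] ← min(dist[i][j], dist[i][k] + dist[k][j]). The final matrix gives, for each (i, j), the minimum total weight of any directed path from i to j (possibly empty when i = j).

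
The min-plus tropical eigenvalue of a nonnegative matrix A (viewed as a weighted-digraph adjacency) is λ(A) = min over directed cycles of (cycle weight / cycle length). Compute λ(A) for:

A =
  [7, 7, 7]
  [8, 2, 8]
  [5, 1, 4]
λ(A) = 2

Enumerate directed cycles and compute their means (weight / length). Sample:
  cycle 0 → 0: weight = 7, length = 1, mean = 7/1 ≈ 7.000
  cycle 1 → 1: weight = 2, length = 1, mean = 2/1 ≈ 2.000
  cycle 2 → 2: weight = 4, length = 1, mean = 4/1 ≈ 4.000
  cycle 0 → 1 → 0: weight = 15, length = 2, mean = 15/2 ≈ 7.500
  cycle 0 → 2 → 0: weight = 12, length = 2, mean = 12/2 ≈ 6.000
  cycle 1 → 0 → 1: weight = 15, length = 2, mean = 15/2 ≈ 7.500
Minimum mean = 2.000, attained e.g. along the cycle 1 → 1 with weight 2 and length 1. So λ(A) = 2/1 = 2.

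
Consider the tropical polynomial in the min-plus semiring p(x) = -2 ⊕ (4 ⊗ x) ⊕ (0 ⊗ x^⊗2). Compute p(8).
p(8) = -2

A tropical monomial a ⊗ x^⊗i evaluates to a + i · x. Evaluating each term at x = 8:
  Term 0 contributes -2 + 0 · 8 = -2
  Term 1 contributes 4 + 1 · 8 = 12
  Term 2 contributes 0 + 2 · 8 = 16
p(8) = ⊕ of these = min[-2, 12, 16] = -2.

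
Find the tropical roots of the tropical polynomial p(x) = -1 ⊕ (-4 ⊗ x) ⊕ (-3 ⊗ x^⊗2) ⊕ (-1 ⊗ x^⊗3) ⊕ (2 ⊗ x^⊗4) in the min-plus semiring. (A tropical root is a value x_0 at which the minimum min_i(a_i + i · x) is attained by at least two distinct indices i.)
Roots: {-3, -2, -1, 3}

Each tropical root is a break point of the lower envelope of the lines y = a_i + i · x (there are 5 lines, with slopes 0, 1, ..., 4). Only the lines that attain the minimum somewhere contribute to roots; other lines are dominated. Here the surviving (envelope) indices are i = 4, i = 3, i = 2, i = 1, i = 0.
Intersections between consecutive envelope lines give the roots: for adjacent envelope indices i < j the intersection is x = (a_i − a_j) / (j − i). Reading off the sorted break points: {-3, -2, -1, 3}.
Verification: at each break x_0, at least two indices attain the minimum of min_i(a_i + i · x_0).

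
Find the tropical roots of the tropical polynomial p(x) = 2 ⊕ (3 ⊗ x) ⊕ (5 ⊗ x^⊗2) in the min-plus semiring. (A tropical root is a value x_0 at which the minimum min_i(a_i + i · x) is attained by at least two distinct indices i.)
Roots: {-2, -1}

Each tropical root is a break point of the lower envelope of the lines y = a_i + i · x (there are 3 lines, with slopes 0, 1, ..., 2). Only the lines that attain the minimum somewhere contribute to roots; other lines are dominated. Here the surviving (envelope) indices are i = 2, i = 1, i = 0.
Intersections between consecutive envelope lines give the roots: for adjacent envelope indices i < j the intersection is x = (a_i − a_j) / (j − i). Reading off the sorted break points: {-2, -1}.
Verification: at each break x_0, at least two indices attain the minimum of min_i(a_i + i · x_0).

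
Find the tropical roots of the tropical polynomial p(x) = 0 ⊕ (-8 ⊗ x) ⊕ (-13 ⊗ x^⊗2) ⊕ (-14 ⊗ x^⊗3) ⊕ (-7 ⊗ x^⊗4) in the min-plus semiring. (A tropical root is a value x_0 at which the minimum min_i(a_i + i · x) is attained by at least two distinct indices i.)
Roots: {-7, 1, 5, 8}

Each tropical root is a break point of the lower envelope of the lines y = a_i + i · x (there are 5 lines, with slopes 0, 1, ..., 4). Only the lines that attain the minimum somewhere contribute to roots; other lines are dominated. Here the surviving (envelope) indices are i = 4, i = 3, i = 2, i = 1, i = 0.
Intersections between consecutive envelope lines give the roots: for adjacent envelope indices i < j the intersection is x = (a_i − a_j) / (j − i). Reading off the sorted break points: {-7, 1, 5, 8}.
Verification: at each break x_0, at least two indices attain the minimum of min_i(a_i + i · x_0).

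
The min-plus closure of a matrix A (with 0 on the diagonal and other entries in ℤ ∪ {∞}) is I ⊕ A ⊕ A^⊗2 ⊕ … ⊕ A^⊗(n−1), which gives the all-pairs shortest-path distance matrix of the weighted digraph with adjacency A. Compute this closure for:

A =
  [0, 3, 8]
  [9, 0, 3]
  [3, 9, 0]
Closure =
  [0, 3, 6]
  [6, 0, 3]
  [3, 6, 0]

This is the Floyd-Warshall all-pairs shortest-path computation. For each intermediate vertex k = 0, 1, …, 2, update dist[i][j] ← min(dist[i][j], dist[i][k] + dist[k][j]). The final matrix gives, for each (i, j), the minimum total weight of any directed path from i to j (possibly empty when i = j).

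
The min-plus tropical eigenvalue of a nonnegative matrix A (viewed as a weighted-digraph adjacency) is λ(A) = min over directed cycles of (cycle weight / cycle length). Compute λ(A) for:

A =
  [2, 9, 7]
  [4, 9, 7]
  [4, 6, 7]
λ(A) = 2

Enumerate directed cycles and compute their means (weight / length). Sample:
  cycle 0 → 0: weight = 2, length = 1, mean = 2/1 ≈ 2.000
  cycle 1 → 1: weight = 9, length = 1, mean = 9/1 ≈ 9.000
  cycle 2 → 2: weight = 7, length = 1, mean = 7/1 ≈ 7.000
  cycle 0 → 1 → 0: weight = 13, length = 2, mean = 13/2 ≈ 6.500
  cycle 0 → 2 → 0: weight = 11, length = 2, mean = 11/2 ≈ 5.500
  cycle 1 → 0 → 1: weight = 13, length = 2, mean = 13/2 ≈ 6.500
Minimum mean = 2.000, attained e.g. along the cycle 0 → 0 with weight 2 and length 1. So λ(A) = 2/1 = 2.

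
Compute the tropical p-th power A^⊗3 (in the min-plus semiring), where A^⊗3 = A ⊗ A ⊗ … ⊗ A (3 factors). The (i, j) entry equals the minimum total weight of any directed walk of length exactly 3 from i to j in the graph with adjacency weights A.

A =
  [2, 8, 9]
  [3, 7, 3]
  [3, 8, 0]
A^⊗3 =
  [6, 12, 9]
  [6, 11, 3]
  [3, 8, 0]

Each entry (A^⊗3)_ij equals the minimum over all length-3 walks i = v_0 → v_1 → … → v_3 = j of Σ_t A[v_t][v_{t+1}]. For example, for (i, j) = (0, 2) we minimise over 9 possible intermediate vertex sequences; the minimum is 9, attained along the walk 0 → 2 → 2 → 2.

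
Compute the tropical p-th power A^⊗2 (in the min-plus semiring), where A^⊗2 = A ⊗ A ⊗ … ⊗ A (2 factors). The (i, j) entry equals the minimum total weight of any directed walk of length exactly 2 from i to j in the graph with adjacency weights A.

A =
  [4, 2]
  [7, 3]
A^⊗2 =
  [8, 5]
  [10, 6]

Each entry (A^⊗2)_ij equals the minimum over all length-2 walks i = v_0 → v_1 → … → v_2 = j of Σ_t A[v_t][v_{t+1}]. For example, for (i, j) = (0, 1) we minimise over 2 possible intermediate vertex sequences; the minimum is 5, attained along the walk 0 → 1 → 1.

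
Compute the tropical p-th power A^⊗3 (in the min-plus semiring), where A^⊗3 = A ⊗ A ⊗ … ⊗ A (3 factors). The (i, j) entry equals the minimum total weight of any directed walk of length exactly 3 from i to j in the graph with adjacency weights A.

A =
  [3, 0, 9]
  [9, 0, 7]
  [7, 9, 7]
A^⊗3 =
  [9, 0, 7]
  [9, 0, 7]
  [13, 7, 14]

Each entry (A^⊗3)_ij equals the minimum over all length-3 walks i = v_0 → v_1 → … → v_3 = j of Σ_t A[v_t][v_{t+1}]. For example, for (i, j) = (0, 2) we minimise over 9 possible intermediate vertex sequences; the minimum is 7, attained along the walk 0 → 1 → 1 → 2.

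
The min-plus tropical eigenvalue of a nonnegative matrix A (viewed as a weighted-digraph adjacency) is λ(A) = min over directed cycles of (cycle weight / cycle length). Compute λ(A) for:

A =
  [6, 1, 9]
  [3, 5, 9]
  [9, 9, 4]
λ(A) = 2

Enumerate directed cycles and compute their means (weight / length). Sample:
  cycle 0 → 0: weight = 6, length = 1, mean = 6/1 ≈ 6.000
  cycle 1 → 1: weight = 5, length = 1, mean = 5/1 ≈ 5.000
  cycle 2 → 2: weight = 4, length = 1, mean = 4/1 ≈ 4.000
  cycle 0 → 1 → 0: weight = 4, length = 2, mean = 4/2 ≈ 2.000
  cycle 0 → 2 → 0: weight = 18, length = 2, mean = 18/2 ≈ 9.000
  cycle 1 → 0 → 1: weight = 4, length = 2, mean = 4/2 ≈ 2.000
Minimum mean = 2.000, attained e.g. along the cycle 0 → 1 → 0 with weight 4 and length 2. So λ(A) = 4/2 = 2.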